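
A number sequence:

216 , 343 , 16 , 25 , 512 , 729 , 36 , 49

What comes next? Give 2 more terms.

Reading positions in blocks of 4 reveals the pattern AABB — 2 tracks woven together.
Stream A: 216, 343, 512, 729. The cubes 6³, 7³, 8³, ….
Stream B: 16, 25, 36, 49. Perfect squares starting at 4².
Position 9 falls in stream A as its term 5, giving 1000.
Position 10 falls in stream A as its term 6, giving 1331.

1000, 1331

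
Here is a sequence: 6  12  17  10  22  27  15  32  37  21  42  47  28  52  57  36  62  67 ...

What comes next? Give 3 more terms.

Reading positions in blocks of 3 reveals the pattern ABB — 2 tracks woven together.
Subsequence A = 6, 10, 15, 21, 28, 36: triangular numbers n(n+1)/2 for n = 3, 4, ….
Subsequence B = 12, 17, 22, 27, 32, 37, 42, 47, 52, 57, 62, 67: linear: a_n = 7 + 5·n.
Term 19 comes from subsequence A (its 7th entry): 45.
The 20th slot belongs to subsequence B; its 13th term is 72.
The 21st slot belongs to subsequence B; its 14th term is 77.

45, 72, 77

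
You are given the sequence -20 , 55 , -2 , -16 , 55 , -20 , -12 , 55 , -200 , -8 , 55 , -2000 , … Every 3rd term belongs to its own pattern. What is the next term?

Split by position mod 3 into 3 tracks.
Stream A: -20, -16, -12, -8. Arithmetic with common difference +4.
Stream B: 55, 55, 55, 55. Always 55.
Stream C: -2, -20, -200, -2000. A geometric progression (common ratio 10).
The 13th slot belongs to stream A; its 5th term is -4.

-4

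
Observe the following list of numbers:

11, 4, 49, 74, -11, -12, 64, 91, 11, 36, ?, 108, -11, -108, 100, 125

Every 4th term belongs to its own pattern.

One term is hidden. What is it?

81

Split by position mod 4: positions 1, 5, 9, … form one track, and each other residue class forms its own.
Track A is 11, -11, 11, -11, which is oscillating between 11 and -11.
Track B is 4, -12, 36, -108, which is a geometric progression (common ratio -3).
Track C is 49, 64, ?, 100, which is consecutive squares n² from n = 7.
Track D is 74, 91, 108, 125, which is adding 17 each time.
Track C's pattern makes the blank 81.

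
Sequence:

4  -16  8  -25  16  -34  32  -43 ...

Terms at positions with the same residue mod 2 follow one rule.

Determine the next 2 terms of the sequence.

Taking every 2nd term gives 2 separate tracks.
Subsequence A is 4, 8, 16, 32, which is powers of 2.
Subsequence B is -16, -25, -34, -43, which is arithmetic, step −9.
Position 9 → subsequence A, term 5 = 64.
Position 10 → subsequence B, term 5 = -52.

64, -52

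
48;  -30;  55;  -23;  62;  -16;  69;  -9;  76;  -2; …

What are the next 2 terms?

The terms cycle through 2 interleaved subsequences.
Track A: 48, 55, 62, 69, 76 (arithmetic with common difference +7).
Track B: -30, -23, -16, -9, -2 (adding 7 each time).
Term 11 comes from track A (its 6th entry): 83.
The 12th slot belongs to track B; its 6th term is 5.

83, 5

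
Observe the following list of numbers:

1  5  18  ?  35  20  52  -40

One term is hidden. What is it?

-10

The terms cycle through 2 interleaved subsequences.
Track A: 1, 18, 35, 52. Linear: a_n = -16 + 17·n.
Track B: 5, ?, 20, -40. Geometric with ratio -2.
The gap is track B's term 2; the rule gives -10.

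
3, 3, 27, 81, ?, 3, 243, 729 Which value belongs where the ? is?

3

Reading positions in blocks of 4 reveals the pattern AABB — 2 tracks woven together.
Track A = 3, 3, ?, 3: constant 3.
Track B = 27, 81, 243, 729: powers of 3.
Filling track A at index 3 by its rule yields 3.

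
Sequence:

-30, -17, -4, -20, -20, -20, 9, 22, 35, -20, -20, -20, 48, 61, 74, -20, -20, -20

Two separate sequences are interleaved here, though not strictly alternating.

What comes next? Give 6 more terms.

87, 100, 113, -20, -20, -20

The slot pattern repeats as AAABBB (period 6), so there are 2 interleaved tracks.
Track A is -30, -17, -4, 9, 22, 35, 48, 61, 74, which is linear: a_n = -43 + 13·n.
Track B is -20, -20, -20, -20, -20, -20, -20, -20, -20, which is the constant sequence -20.
Position 19 → track A, term 10 = 87.
Position 20 falls in track A as its term 11, giving 100.
Position 21 → track A, term 12 = 113.
Position 22 falls in track B as its term 10, giving -20.
Term 23 comes from track B (its 11th entry): -20.
Position 24 falls in track B as its term 12, giving -20.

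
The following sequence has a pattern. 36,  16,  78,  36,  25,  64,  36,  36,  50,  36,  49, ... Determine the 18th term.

8

Split by position mod 3 into 3 tracks.
Track A = 36, 36, 36, 36: the constant sequence 36.
Track B = 16, 25, 36, 49: the squares 4², 5², 6², ….
Track C = 78, 64, 50: linear: a_n = 92 − 14·n.
Position 18 → track C, term 6 = 8.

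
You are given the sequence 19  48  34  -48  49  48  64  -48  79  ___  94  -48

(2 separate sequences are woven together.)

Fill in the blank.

Odd-indexed and even-indexed terms follow separate rules.
Subsequence A: 19, 34, 49, 64, 79, 94. Adding 15 each time.
Subsequence B: 48, -48, 48, -48, ?, -48. The oscillation 48·(−1)^(n+1).
Filling subsequence B at index 5 by its rule yields 48.

48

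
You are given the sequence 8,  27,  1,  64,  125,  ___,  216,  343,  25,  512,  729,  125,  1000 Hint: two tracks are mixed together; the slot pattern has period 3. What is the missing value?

5

Positions follow the repeating pattern AAB; grouping by letter gives 2 tracks.
Track A: 8, 27, 64, 125, 216, 343, 512, 729, 1000 — perfect cubes starting at 2³.
Track B: 1, ?, 25, 125 — successive powers of 5.
The gap is track B's term 2; the rule gives 5.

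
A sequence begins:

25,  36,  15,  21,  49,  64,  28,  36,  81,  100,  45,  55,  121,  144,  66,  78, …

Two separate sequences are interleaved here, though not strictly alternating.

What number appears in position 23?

The slot pattern repeats as AABB (period 4), so there are 2 interleaved tracks.
Track A: 25, 36, 49, 64, 81, 100, 121, 144 (consecutive squares n² from n = 5).
Track B: 15, 21, 28, 36, 45, 55, 66, 78 (the triangular numbers T_5, T_6, …).
Position 23 falls in track B as its term 11, giving 120.

120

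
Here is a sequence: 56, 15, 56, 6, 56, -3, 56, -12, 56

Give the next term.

Odd-indexed and even-indexed terms follow separate rules.
Subsequence A is 56, 56, 56, 56, 56, which is always 56.
Subsequence B is 15, 6, -3, -12, which is arithmetic, step −9.
Position 10 → subsequence B, term 5 = -21.

-21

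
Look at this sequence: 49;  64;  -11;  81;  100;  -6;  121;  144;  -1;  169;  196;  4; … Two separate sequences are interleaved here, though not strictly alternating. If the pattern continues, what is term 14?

256

Positions follow the repeating pattern AAB; grouping by letter gives 2 tracks.
Track A: 49, 64, 81, 100, 121, 144, 169, 196 — the squares 7², 8², 9², ….
Track B: -11, -6, -1, 4 — arithmetic with common difference +5.
The 14th slot belongs to track A; its 10th term is 256.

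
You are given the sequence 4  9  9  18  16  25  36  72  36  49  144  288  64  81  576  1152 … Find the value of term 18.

The slot pattern repeats as AABB (period 4), so there are 2 interleaved tracks.
Subsequence A: 4, 9, 16, 25, 36, 49, 64, 81 — the squares 2², 3², 4², ….
Subsequence B: 9, 18, 36, 72, 144, 288, 576, 1152 — a geometric progression (common ratio 2).
Term 18 comes from subsequence A (its 10th entry): 121.

121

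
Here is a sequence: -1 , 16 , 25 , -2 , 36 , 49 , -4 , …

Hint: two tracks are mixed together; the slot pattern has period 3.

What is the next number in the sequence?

64

Positions follow the repeating pattern ABB; grouping by letter gives 2 tracks.
Track A: -1, -2, -4 (a geometric progression (common ratio 2)).
Track B: 16, 25, 36, 49 (consecutive squares n² from n = 4).
Position 8 → track B, term 5 = 64.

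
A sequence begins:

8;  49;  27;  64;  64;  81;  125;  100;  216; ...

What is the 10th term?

121

Positions 1, 3, 5, … form one subsequence and positions 2, 4, 6, … form another.
Subsequence A: 8, 27, 64, 125, 216 — consecutive cubes n³ from n = 2.
Subsequence B: 49, 64, 81, 100 — perfect squares starting at 7².
Position 10 → subsequence B, term 5 = 121.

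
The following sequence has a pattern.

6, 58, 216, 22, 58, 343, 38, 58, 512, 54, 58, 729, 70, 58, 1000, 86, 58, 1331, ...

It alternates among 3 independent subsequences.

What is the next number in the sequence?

Read the sequence 3 terms at a time; column i is its own pattern.
Subsequence A: 6, 22, 38, 54, 70, 86 (arithmetic with common difference +16).
Subsequence B: 58, 58, 58, 58, 58, 58 (constant 58).
Subsequence C: 216, 343, 512, 729, 1000, 1331 (perfect cubes starting at 6³).
Position 19 → subsequence A, term 7 = 102.

102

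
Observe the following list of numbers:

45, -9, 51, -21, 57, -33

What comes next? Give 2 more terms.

63, -45

Odd-indexed and even-indexed terms follow separate rules.
Subsequence A: 45, 51, 57. Arithmetic, step +6.
Subsequence B: -9, -21, -33. Arithmetic with common difference −12.
Term 7 comes from subsequence A (its 4th entry): 63.
Position 8 → subsequence B, term 4 = -45.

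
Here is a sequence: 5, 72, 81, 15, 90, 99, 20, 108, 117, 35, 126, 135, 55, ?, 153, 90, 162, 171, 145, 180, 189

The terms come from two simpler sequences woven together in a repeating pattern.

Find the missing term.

The slot pattern repeats as ABB (period 3), so there are 2 interleaved tracks.
Stream A: 5, 15, 20, 35, 55, 90, 145. Fibonacci-style (each term is the sum of the two before it).
Stream B: 72, 81, 90, 99, 108, 117, 126, 135, ?, 153, 162, 171, 180, 189. Arithmetic, step +9.
Stream B's pattern makes the blank 144.

144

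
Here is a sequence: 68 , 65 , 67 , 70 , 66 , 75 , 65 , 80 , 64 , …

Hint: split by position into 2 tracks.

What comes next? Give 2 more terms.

85, 63

Odd-indexed and even-indexed terms follow separate rules.
Subsequence A: 68, 67, 66, 65, 64 (subtracting 1 each time).
Subsequence B: 65, 70, 75, 80 (linear: a_n = 60 + 5·n).
Position 10 → subsequence B, term 5 = 85.
Term 11 comes from subsequence A (its 6th entry): 63.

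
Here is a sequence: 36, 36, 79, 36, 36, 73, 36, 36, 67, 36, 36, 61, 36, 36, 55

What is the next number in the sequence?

36

Positions follow the repeating pattern AAB; grouping by letter gives 2 tracks.
Stream A = 36, 36, 36, 36, 36, 36, 36, 36, 36, 36: always 36.
Stream B = 79, 73, 67, 61, 55: linear: a_n = 85 − 6·n.
Position 16 → stream A, term 11 = 36.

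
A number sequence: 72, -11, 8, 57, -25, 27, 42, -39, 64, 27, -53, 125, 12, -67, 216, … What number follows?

-3

Taking every 3rd term gives 3 separate tracks.
Track A: 72, 57, 42, 27, 12. Linear: a_n = 87 − 15·n.
Track B: -11, -25, -39, -53, -67. Linear: a_n = 3 − 14·n.
Track C: 8, 27, 64, 125, 216. The cubes 2³, 3³, 4³, ….
Position 16 falls in track A as its term 6, giving -3.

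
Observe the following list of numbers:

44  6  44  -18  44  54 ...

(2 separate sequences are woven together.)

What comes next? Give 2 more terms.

Positions 1, 3, 5, … form one subsequence and positions 2, 4, 6, … form another.
Stream A: 44, 44, 44 — always 44.
Stream B: 6, -18, 54 — multiplying by -3 each time.
Term 7 comes from stream A (its 4th entry): 44.
Position 8 → stream B, term 4 = -162.

44, -162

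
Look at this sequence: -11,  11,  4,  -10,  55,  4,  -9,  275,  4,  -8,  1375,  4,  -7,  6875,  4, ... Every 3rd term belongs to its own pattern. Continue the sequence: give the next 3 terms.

-6, 34375, 4

Taking every 3rd term gives 3 separate tracks.
Track A = -11, -10, -9, -8, -7: arithmetic, step +1.
Track B = 11, 55, 275, 1375, 6875: multiplying by 5 each time.
Track C = 4, 4, 4, 4, 4: constant 4.
Position 16 → track A, term 6 = -6.
Position 17 → track B, term 6 = 34375.
Position 18 falls in track C as its term 6, giving 4.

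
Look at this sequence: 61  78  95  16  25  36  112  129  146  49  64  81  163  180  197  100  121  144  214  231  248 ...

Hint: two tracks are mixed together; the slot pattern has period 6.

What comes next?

169

The slot pattern repeats as AAABBB (period 6), so there are 2 interleaved tracks.
Stream A: 61, 78, 95, 112, 129, 146, 163, 180, 197, 214, 231, 248 — adding 17 each time.
Stream B: 16, 25, 36, 49, 64, 81, 100, 121, 144 — the squares 4², 5², 6², ….
The 22nd slot belongs to stream B; its 10th term is 169.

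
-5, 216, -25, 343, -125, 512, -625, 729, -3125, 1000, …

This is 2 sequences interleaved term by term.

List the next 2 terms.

The terms cycle through 2 interleaved subsequences.
Stream A: -5, -25, -125, -625, -3125 (geometric, ×5 each step).
Stream B: 216, 343, 512, 729, 1000 (perfect cubes starting at 6³).
The 11th slot belongs to stream A; its 6th term is -15625.
The 12th slot belongs to stream B; its 6th term is 1331.

-15625, 1331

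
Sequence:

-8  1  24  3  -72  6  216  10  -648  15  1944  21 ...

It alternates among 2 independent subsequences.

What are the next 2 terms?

-5832, 28

Taking every 2nd term gives 2 separate tracks.
Track A = -8, 24, -72, 216, -648, 1944: a geometric progression (common ratio -3).
Track B = 1, 3, 6, 10, 15, 21: triangular numbers starting at T_1.
The 13th slot belongs to track A; its 7th term is -5832.
Term 14 comes from track B (its 7th entry): 28.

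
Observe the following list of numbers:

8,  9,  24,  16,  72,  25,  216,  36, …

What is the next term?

Positions 1, 3, 5, … form one subsequence and positions 2, 4, 6, … form another.
Track A: 8, 24, 72, 216 — geometric, ×3 each step.
Track B: 9, 16, 25, 36 — perfect squares starting at 3².
Position 9 falls in track A as its term 5, giving 648.

648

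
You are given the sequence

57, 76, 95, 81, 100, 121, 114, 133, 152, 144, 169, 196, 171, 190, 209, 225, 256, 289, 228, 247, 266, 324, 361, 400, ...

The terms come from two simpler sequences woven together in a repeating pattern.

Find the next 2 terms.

Positions follow the repeating pattern AAABBB; grouping by letter gives 2 tracks.
Subsequence A = 57, 76, 95, 114, 133, 152, 171, 190, 209, 228, 247, 266: adding 19 each time.
Subsequence B = 81, 100, 121, 144, 169, 196, 225, 256, 289, 324, 361, 400: the squares 9², 10², 11², ….
Position 25 falls in subsequence A as its term 13, giving 285.
Term 26 comes from subsequence A (its 14th entry): 304.

285, 304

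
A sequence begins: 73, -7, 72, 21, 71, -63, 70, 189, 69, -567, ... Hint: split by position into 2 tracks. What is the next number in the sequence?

68

Split by position mod 2 into 2 tracks.
Track A: 73, 72, 71, 70, 69 — linear: a_n = 74 − n.
Track B: -7, 21, -63, 189, -567 — a geometric progression (common ratio -3).
Term 11 comes from track A (its 6th entry): 68.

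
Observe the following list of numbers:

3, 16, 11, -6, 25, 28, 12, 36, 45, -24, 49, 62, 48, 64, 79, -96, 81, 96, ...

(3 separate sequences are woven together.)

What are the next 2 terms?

192, 100

The terms cycle through 3 interleaved subsequences.
Track A: 3, -6, 12, -24, 48, -96. Geometric, ×-2 each step.
Track B: 16, 25, 36, 49, 64, 81. Perfect squares starting at 4².
Track C: 11, 28, 45, 62, 79, 96. Arithmetic with common difference +17.
The 19th slot belongs to track A; its 7th term is 192.
Position 20 → track B, term 7 = 100.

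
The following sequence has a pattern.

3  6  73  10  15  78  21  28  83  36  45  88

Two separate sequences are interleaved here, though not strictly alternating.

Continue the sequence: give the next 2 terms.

55, 66

Reading positions in blocks of 3 reveals the pattern AAB — 2 tracks woven together.
Track A is 3, 6, 10, 15, 21, 28, 36, 45, which is triangular numbers n(n+1)/2 for n = 2, 3, ….
Track B is 73, 78, 83, 88, which is linear: a_n = 68 + 5·n.
The 13th slot belongs to track A; its 9th term is 55.
Position 14 → track A, term 10 = 66.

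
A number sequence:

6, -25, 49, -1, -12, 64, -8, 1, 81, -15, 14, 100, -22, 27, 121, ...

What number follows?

-29

Split by position mod 3 into 3 tracks.
Track A: 6, -1, -8, -15, -22 (linear: a_n = 13 − 7·n).
Track B: -25, -12, 1, 14, 27 (adding 13 each time).
Track C: 49, 64, 81, 100, 121 (consecutive squares n² from n = 7).
Position 16 → track A, term 6 = -29.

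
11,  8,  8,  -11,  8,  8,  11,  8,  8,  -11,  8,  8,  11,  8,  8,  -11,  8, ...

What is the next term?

Positions follow the repeating pattern ABB; grouping by letter gives 2 tracks.
Stream A is 11, -11, 11, -11, 11, -11, which is the oscillation 11·(−1)^(n+1).
Stream B is 8, 8, 8, 8, 8, 8, 8, 8, 8, 8, 8, which is constant 8.
The 18th slot belongs to stream B; its 12th term is 8.

8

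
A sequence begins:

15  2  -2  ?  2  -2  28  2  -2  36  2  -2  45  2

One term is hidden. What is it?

Positions follow the repeating pattern ABB; grouping by letter gives 2 tracks.
Subsequence A: 15, ?, 28, 36, 45 — the triangular numbers T_5, T_6, ….
Subsequence B: 2, -2, 2, -2, 2, -2, 2, -2, 2 — oscillating between 2 and -2.
So the missing entry in subsequence A is 21.

21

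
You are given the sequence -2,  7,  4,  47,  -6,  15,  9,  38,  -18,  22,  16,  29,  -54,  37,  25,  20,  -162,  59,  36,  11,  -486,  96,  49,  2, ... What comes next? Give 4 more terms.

-1458, 155, 64, -7

Read the sequence 4 terms at a time; column i is its own pattern.
Stream A is -2, -6, -18, -54, -162, -486, which is geometric with ratio 3.
Stream B is 7, 15, 22, 37, 59, 96, which is a Fibonacci-like recurrence a_n = a_{n-1} + a_{n-2}.
Stream C is 4, 9, 16, 25, 36, 49, which is consecutive squares n² from n = 2.
Stream D is 47, 38, 29, 20, 11, 2, which is arithmetic with common difference −9.
Position 25 falls in stream A as its term 7, giving -1458.
Term 26 comes from stream B (its 7th entry): 155.
The 27th slot belongs to stream C; its 7th term is 64.
The 28th slot belongs to stream D; its 7th term is -7.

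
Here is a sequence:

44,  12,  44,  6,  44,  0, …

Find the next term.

Odd-indexed and even-indexed terms follow separate rules.
Track A: 44, 44, 44 — constant 44.
Track B: 12, 6, 0 — subtracting 6 each time.
The 7th slot belongs to track A; its 4th term is 44.

44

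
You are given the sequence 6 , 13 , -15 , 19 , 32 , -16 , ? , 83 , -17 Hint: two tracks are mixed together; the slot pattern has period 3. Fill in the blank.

51

Positions follow the repeating pattern AAB; grouping by letter gives 2 tracks.
Track A = 6, 13, 19, 32, ?, 83: each term equals the sum of the previous two.
Track B = -15, -16, -17: linear: a_n = -14 − n.
Track A's pattern makes the blank 51.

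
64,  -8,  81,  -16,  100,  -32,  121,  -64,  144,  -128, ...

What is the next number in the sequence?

The terms cycle through 2 interleaved subsequences.
Subsequence A is 64, 81, 100, 121, 144, which is the squares 8², 9², 10², ….
Subsequence B is -8, -16, -32, -64, -128, which is multiplying by 2 each time.
The 11th slot belongs to subsequence A; its 6th term is 169.

169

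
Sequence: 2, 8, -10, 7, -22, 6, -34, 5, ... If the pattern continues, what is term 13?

Odd-indexed and even-indexed terms follow separate rules.
Track A = 2, -10, -22, -34: subtracting 12 each time.
Track B = 8, 7, 6, 5: arithmetic with common difference −1.
Position 13 falls in track A as its term 7, giving -70.

-70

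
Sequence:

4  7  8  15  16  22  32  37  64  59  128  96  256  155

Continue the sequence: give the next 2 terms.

512, 251

Positions 1, 3, 5, … form one subsequence and positions 2, 4, 6, … form another.
Stream A = 4, 8, 16, 32, 64, 128, 256: multiplying by 2 each time.
Stream B = 7, 15, 22, 37, 59, 96, 155: a Fibonacci-like recurrence a_n = a_{n-1} + a_{n-2}.
Position 15 falls in stream A as its term 8, giving 512.
The 16th slot belongs to stream B; its 8th term is 251.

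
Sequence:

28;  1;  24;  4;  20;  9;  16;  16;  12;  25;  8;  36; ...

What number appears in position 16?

Positions 1, 3, 5, … form one subsequence and positions 2, 4, 6, … form another.
Stream A: 28, 24, 20, 16, 12, 8 (subtracting 4 each time).
Stream B: 1, 4, 9, 16, 25, 36 (perfect squares starting at 1²).
Position 16 falls in stream B as its term 8, giving 64.

64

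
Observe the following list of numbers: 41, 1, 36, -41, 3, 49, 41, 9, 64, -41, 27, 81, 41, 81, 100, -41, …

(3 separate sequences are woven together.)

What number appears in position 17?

243

Taking every 3rd term gives 3 separate tracks.
Subsequence A: 41, -41, 41, -41, 41, -41 — oscillating between 41 and -41.
Subsequence B: 1, 3, 9, 27, 81 — powers of 3.
Subsequence C: 36, 49, 64, 81, 100 — the squares 6², 7², 8², ….
Term 17 comes from subsequence B (its 6th entry): 243.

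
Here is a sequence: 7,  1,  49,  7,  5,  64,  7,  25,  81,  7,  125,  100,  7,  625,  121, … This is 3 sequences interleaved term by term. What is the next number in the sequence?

7

Taking every 3rd term gives 3 separate tracks.
Stream A: 7, 7, 7, 7, 7. Always 7.
Stream B: 1, 5, 25, 125, 625. Powers 5^0, 5^1, 5^2, ….
Stream C: 49, 64, 81, 100, 121. The squares 7², 8², 9², ….
The 16th slot belongs to stream A; its 6th term is 7.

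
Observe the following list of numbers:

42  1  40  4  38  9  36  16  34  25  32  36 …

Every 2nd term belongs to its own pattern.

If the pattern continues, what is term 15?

28

Split by position mod 2 into 2 tracks.
Track A: 42, 40, 38, 36, 34, 32 — subtracting 2 each time.
Track B: 1, 4, 9, 16, 25, 36 — the squares 1², 2², 3², ….
Term 15 comes from track A (its 8th entry): 28.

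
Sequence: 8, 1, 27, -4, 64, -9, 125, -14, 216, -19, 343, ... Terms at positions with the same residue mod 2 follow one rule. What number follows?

Taking every 2nd term gives 2 separate tracks.
Track A: 8, 27, 64, 125, 216, 343 — perfect cubes starting at 2³.
Track B: 1, -4, -9, -14, -19 — linear: a_n = 6 − 5·n.
Position 12 falls in track B as its term 6, giving -24.

-24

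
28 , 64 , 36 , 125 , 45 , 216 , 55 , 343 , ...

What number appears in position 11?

78

Odd-indexed and even-indexed terms follow separate rules.
Subsequence A is 28, 36, 45, 55, which is the triangular numbers T_7, T_8, ….
Subsequence B is 64, 125, 216, 343, which is the cubes 4³, 5³, 6³, ….
Term 11 comes from subsequence A (its 6th entry): 78.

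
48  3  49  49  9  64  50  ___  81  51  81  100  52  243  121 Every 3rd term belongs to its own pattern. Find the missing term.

Taking every 3rd term gives 3 separate tracks.
Track A: 48, 49, 50, 51, 52 (arithmetic with common difference +1).
Track B: 3, 9, ?, 81, 243 (successive powers of 3).
Track C: 49, 64, 81, 100, 121 (the squares 7², 8², 9², …).
Filling track B at index 3 by its rule yields 27.

27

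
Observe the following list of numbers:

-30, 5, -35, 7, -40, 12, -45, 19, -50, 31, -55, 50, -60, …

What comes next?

Split by position mod 2 into 2 tracks.
Track A: -30, -35, -40, -45, -50, -55, -60. Linear: a_n = -25 − 5·n.
Track B: 5, 7, 12, 19, 31, 50. A Fibonacci-like recurrence a_n = a_{n-1} + a_{n-2}.
The 14th slot belongs to track B; its 7th term is 81.

81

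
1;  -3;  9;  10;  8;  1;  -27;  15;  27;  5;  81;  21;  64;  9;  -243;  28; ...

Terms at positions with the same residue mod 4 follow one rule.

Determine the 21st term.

Read the sequence 4 terms at a time; column i is its own pattern.
Track A: 1, 8, 27, 64 (consecutive cubes n³ from n = 1).
Track B: -3, 1, 5, 9 (arithmetic, step +4).
Track C: 9, -27, 81, -243 (a geometric progression (common ratio -3)).
Track D: 10, 15, 21, 28 (triangular numbers starting at T_4).
Term 21 comes from track A (its 6th entry): 216.

216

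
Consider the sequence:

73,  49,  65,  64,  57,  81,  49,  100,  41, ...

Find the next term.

121

Split by position mod 2 into 2 tracks.
Track A: 73, 65, 57, 49, 41. Arithmetic, step −8.
Track B: 49, 64, 81, 100. The squares 7², 8², 9², ….
The 10th slot belongs to track B; its 5th term is 121.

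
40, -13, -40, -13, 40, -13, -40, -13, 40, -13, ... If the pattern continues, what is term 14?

-13

The terms cycle through 2 interleaved subsequences.
Track A: 40, -40, 40, -40, 40 (the oscillation 40·(−1)^(n+1)).
Track B: -13, -13, -13, -13, -13 (always -13).
Position 14 → track B, term 7 = -13.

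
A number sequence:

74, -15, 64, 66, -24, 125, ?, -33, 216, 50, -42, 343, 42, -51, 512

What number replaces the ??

Taking every 3rd term gives 3 separate tracks.
Stream A is 74, 66, ?, 50, 42, which is arithmetic, step −8.
Stream B is -15, -24, -33, -42, -51, which is subtracting 9 each time.
Stream C is 64, 125, 216, 343, 512, which is the cubes 4³, 5³, 6³, ….
Stream A's pattern makes the blank 58.

58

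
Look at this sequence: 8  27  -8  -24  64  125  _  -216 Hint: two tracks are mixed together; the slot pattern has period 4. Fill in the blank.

-72

The slot pattern repeats as AABB (period 4), so there are 2 interleaved tracks.
Track A: 8, 27, 64, 125. The cubes 2³, 3³, 4³, ….
Track B: -8, -24, ?, -216. Multiplying by 3 each time.
So the missing entry in track B is -72.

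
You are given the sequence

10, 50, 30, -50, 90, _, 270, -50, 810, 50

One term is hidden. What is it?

50

Taking every 2nd term gives 2 separate tracks.
Stream A = 10, 30, 90, 270, 810: geometric with ratio 3.
Stream B = 50, -50, ?, -50, 50: oscillating between 50 and -50.
The gap is stream B's term 3; the rule gives 50.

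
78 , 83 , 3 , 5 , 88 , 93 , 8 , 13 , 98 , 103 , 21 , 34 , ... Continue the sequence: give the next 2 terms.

108, 113

The slot pattern repeats as AABB (period 4), so there are 2 interleaved tracks.
Track A is 78, 83, 88, 93, 98, 103, which is arithmetic with common difference +5.
Track B is 3, 5, 8, 13, 21, 34, which is Fibonacci-style (each term is the sum of the two before it).
Term 13 comes from track A (its 7th entry): 108.
Term 14 comes from track A (its 8th entry): 113.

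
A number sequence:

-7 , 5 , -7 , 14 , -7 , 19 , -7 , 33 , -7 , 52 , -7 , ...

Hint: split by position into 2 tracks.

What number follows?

The terms cycle through 2 interleaved subsequences.
Stream A = -7, -7, -7, -7, -7, -7: constant -7.
Stream B = 5, 14, 19, 33, 52: a Fibonacci-like recurrence a_n = a_{n-1} + a_{n-2}.
Position 12 falls in stream B as its term 6, giving 85.

85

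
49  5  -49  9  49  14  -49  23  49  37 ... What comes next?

The terms cycle through 2 interleaved subsequences.
Track A: 49, -49, 49, -49, 49. The oscillation 49·(−1)^(n+1).
Track B: 5, 9, 14, 23, 37. Fibonacci-style (each term is the sum of the two before it).
Position 11 falls in track A as its term 6, giving -49.

-49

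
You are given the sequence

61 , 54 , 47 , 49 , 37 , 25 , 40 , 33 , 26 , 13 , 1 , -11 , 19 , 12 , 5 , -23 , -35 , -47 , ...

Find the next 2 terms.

-2, -9

The slot pattern repeats as AAABBB (period 6), so there are 2 interleaved tracks.
Subsequence A: 61, 54, 47, 40, 33, 26, 19, 12, 5. Linear: a_n = 68 − 7·n.
Subsequence B: 49, 37, 25, 13, 1, -11, -23, -35, -47. Subtracting 12 each time.
Term 19 comes from subsequence A (its 10th entry): -2.
Position 20 → subsequence A, term 11 = -9.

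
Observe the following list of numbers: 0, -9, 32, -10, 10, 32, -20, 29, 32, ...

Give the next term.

The terms cycle through 3 interleaved subsequences.
Track A: 0, -10, -20 (arithmetic with common difference −10).
Track B: -9, 10, 29 (arithmetic, step +19).
Track C: 32, 32, 32 (the constant sequence 32).
Term 10 comes from track A (its 4th entry): -30.

-30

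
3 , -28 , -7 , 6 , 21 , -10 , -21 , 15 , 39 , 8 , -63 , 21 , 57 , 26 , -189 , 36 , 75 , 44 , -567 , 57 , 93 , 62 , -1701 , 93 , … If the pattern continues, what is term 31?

Split by position mod 4: positions 1, 5, 9, … form one track, and each other residue class forms its own.
Track A: 3, 21, 39, 57, 75, 93 — arithmetic with common difference +18.
Track B: -28, -10, 8, 26, 44, 62 — arithmetic, step +18.
Track C: -7, -21, -63, -189, -567, -1701 — geometric with ratio 3.
Track D: 6, 15, 21, 36, 57, 93 — a Fibonacci-like recurrence a_n = a_{n-1} + a_{n-2}.
Position 31 falls in track C as its term 8, giving -15309.

-15309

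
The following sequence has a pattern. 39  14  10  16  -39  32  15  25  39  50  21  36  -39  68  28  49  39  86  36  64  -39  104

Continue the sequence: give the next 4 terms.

45, 81, 39, 122

Taking every 4th term gives 4 separate tracks.
Subsequence A: 39, -39, 39, -39, 39, -39 (alternating ±39).
Subsequence B: 14, 32, 50, 68, 86, 104 (arithmetic with common difference +18).
Subsequence C: 10, 15, 21, 28, 36 (triangular numbers n(n+1)/2 for n = 4, 5, …).
Subsequence D: 16, 25, 36, 49, 64 (the squares 4², 5², 6², …).
The 23rd slot belongs to subsequence C; its 6th term is 45.
Term 24 comes from subsequence D (its 6th entry): 81.
The 25th slot belongs to subsequence A; its 7th term is 39.
Position 26 → subsequence B, term 7 = 122.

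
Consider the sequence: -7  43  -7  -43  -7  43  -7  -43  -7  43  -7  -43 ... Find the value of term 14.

The terms cycle through 2 interleaved subsequences.
Track A is -7, -7, -7, -7, -7, -7, which is the constant sequence -7.
Track B is 43, -43, 43, -43, 43, -43, which is oscillating between 43 and -43.
Term 14 comes from track B (its 7th entry): 43.

43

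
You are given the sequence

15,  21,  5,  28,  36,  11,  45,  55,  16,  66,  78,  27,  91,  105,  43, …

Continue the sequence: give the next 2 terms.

120, 136

Positions follow the repeating pattern AAB; grouping by letter gives 2 tracks.
Track A: 15, 21, 28, 36, 45, 55, 66, 78, 91, 105. The triangular numbers T_5, T_6, ….
Track B: 5, 11, 16, 27, 43. Each term equals the sum of the previous two.
Term 16 comes from track A (its 11th entry): 120.
Term 17 comes from track A (its 12th entry): 136.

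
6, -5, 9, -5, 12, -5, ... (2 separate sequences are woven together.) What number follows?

Odd-indexed and even-indexed terms follow separate rules.
Track A is 6, 9, 12, which is linear: a_n = 3 + 3·n.
Track B is -5, -5, -5, which is always -5.
Position 7 falls in track A as its term 4, giving 15.

15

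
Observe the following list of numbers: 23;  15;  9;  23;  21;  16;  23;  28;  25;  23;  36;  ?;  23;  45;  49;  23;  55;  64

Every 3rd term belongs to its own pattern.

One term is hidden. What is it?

36

Split by position mod 3 into 3 tracks.
Track A: 23, 23, 23, 23, 23, 23. Always 23.
Track B: 15, 21, 28, 36, 45, 55. Triangular numbers starting at T_5.
Track C: 9, 16, 25, ?, 49, 64. Perfect squares starting at 3².
The gap is track C's term 4; the rule gives 36.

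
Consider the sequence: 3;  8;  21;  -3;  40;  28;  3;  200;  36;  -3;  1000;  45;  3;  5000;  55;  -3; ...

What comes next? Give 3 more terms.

The terms cycle through 3 interleaved subsequences.
Track A: 3, -3, 3, -3, 3, -3 (oscillating between 3 and -3).
Track B: 8, 40, 200, 1000, 5000 (geometric, ×5 each step).
Track C: 21, 28, 36, 45, 55 (triangular numbers starting at T_6).
Position 17 falls in track B as its term 6, giving 25000.
Term 18 comes from track C (its 6th entry): 66.
The 19th slot belongs to track A; its 7th term is 3.

25000, 66, 3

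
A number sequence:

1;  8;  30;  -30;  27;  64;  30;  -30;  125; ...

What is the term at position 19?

Reading positions in blocks of 4 reveals the pattern AABB — 2 tracks woven together.
Stream A: 1, 8, 27, 64, 125 — the cubes 1³, 2³, 3³, ….
Stream B: 30, -30, 30, -30 — oscillating between 30 and -30.
Position 19 → stream B, term 9 = 30.

30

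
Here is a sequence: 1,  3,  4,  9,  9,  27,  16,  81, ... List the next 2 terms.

25, 243

Split by position mod 2 into 2 tracks.
Subsequence A = 1, 4, 9, 16: perfect squares starting at 1².
Subsequence B = 3, 9, 27, 81: powers 3^1, 3^2, 3^3, ….
Position 9 → subsequence A, term 5 = 25.
Position 10 falls in subsequence B as its term 5, giving 243.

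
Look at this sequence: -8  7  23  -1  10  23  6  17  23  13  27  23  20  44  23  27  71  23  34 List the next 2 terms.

115, 23

Taking every 3rd term gives 3 separate tracks.
Track A: -8, -1, 6, 13, 20, 27, 34 (arithmetic, step +7).
Track B: 7, 10, 17, 27, 44, 71 (each term equals the sum of the previous two).
Track C: 23, 23, 23, 23, 23, 23 (always 23).
Position 20 → track B, term 7 = 115.
The 21st slot belongs to track C; its 7th term is 23.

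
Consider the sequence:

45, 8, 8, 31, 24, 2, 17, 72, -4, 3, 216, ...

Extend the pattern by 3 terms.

The terms cycle through 3 interleaved subsequences.
Subsequence A = 45, 31, 17, 3: linear: a_n = 59 − 14·n.
Subsequence B = 8, 24, 72, 216: geometric with ratio 3.
Subsequence C = 8, 2, -4: linear: a_n = 14 − 6·n.
Position 12 → subsequence C, term 4 = -10.
Term 13 comes from subsequence A (its 5th entry): -11.
The 14th slot belongs to subsequence B; its 5th term is 648.

-10, -11, 648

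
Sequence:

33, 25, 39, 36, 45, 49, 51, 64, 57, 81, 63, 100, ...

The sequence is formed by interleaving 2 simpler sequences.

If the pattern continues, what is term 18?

Positions 1, 3, 5, … form one subsequence and positions 2, 4, 6, … form another.
Track A: 33, 39, 45, 51, 57, 63 (arithmetic, step +6).
Track B: 25, 36, 49, 64, 81, 100 (the squares 5², 6², 7², …).
The 18th slot belongs to track B; its 9th term is 169.

169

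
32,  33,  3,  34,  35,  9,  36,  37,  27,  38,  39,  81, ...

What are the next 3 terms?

40, 41, 243

Reading positions in blocks of 3 reveals the pattern AAB — 2 tracks woven together.
Track A = 32, 33, 34, 35, 36, 37, 38, 39: arithmetic with common difference +1.
Track B = 3, 9, 27, 81: multiplying by 3 each time.
Position 13 → track A, term 9 = 40.
Position 14 falls in track A as its term 10, giving 41.
Position 15 falls in track B as its term 5, giving 243.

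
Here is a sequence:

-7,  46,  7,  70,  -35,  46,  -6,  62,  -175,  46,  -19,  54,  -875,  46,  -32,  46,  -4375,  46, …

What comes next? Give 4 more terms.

The terms cycle through 4 interleaved subsequences.
Stream A: -7, -35, -175, -875, -4375. A geometric progression (common ratio 5).
Stream B: 46, 46, 46, 46, 46. The constant sequence 46.
Stream C: 7, -6, -19, -32. Linear: a_n = 20 − 13·n.
Stream D: 70, 62, 54, 46. Arithmetic with common difference −8.
Position 19 falls in stream C as its term 5, giving -45.
Position 20 falls in stream D as its term 5, giving 38.
Term 21 comes from stream A (its 6th entry): -21875.
The 22nd slot belongs to stream B; its 6th term is 46.

-45, 38, -21875, 46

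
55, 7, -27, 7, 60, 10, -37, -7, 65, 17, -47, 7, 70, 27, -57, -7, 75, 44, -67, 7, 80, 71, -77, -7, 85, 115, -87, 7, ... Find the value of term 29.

90

Split by position mod 4 into 4 tracks.
Track A: 55, 60, 65, 70, 75, 80, 85 — arithmetic, step +5.
Track B: 7, 10, 17, 27, 44, 71, 115 — each term equals the sum of the previous two.
Track C: -27, -37, -47, -57, -67, -77, -87 — subtracting 10 each time.
Track D: 7, -7, 7, -7, 7, -7, 7 — alternating ±7.
Position 29 → track A, term 8 = 90.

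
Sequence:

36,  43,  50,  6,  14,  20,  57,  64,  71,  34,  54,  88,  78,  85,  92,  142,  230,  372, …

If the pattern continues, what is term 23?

Reading positions in blocks of 6 reveals the pattern AAABBB — 2 tracks woven together.
Track A: 36, 43, 50, 57, 64, 71, 78, 85, 92 (arithmetic with common difference +7).
Track B: 6, 14, 20, 34, 54, 88, 142, 230, 372 (each term equals the sum of the previous two).
The 23rd slot belongs to track B; its 11th term is 974.

974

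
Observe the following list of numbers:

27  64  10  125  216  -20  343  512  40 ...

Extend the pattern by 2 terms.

729, 1000

Reading positions in blocks of 3 reveals the pattern AAB — 2 tracks woven together.
Track A: 27, 64, 125, 216, 343, 512 — consecutive cubes n³ from n = 3.
Track B: 10, -20, 40 — geometric, ×-2 each step.
The 10th slot belongs to track A; its 7th term is 729.
Position 11 → track A, term 8 = 1000.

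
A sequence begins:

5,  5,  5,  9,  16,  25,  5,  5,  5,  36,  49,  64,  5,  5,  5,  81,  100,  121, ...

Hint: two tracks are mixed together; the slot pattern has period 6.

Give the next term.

5

Positions follow the repeating pattern AAABBB; grouping by letter gives 2 tracks.
Stream A: 5, 5, 5, 5, 5, 5, 5, 5, 5 (always 5).
Stream B: 9, 16, 25, 36, 49, 64, 81, 100, 121 (the squares 3², 4², 5², …).
The 19th slot belongs to stream A; its 10th term is 5.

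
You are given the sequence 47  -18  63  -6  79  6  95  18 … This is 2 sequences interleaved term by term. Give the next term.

111

Positions 1, 3, 5, … form one subsequence and positions 2, 4, 6, … form another.
Stream A: 47, 63, 79, 95. Arithmetic, step +16.
Stream B: -18, -6, 6, 18. Adding 12 each time.
Term 9 comes from stream A (its 5th entry): 111.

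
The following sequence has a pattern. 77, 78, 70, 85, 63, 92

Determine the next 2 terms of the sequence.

Odd-indexed and even-indexed terms follow separate rules.
Track A = 77, 70, 63: subtracting 7 each time.
Track B = 78, 85, 92: linear: a_n = 71 + 7·n.
Term 7 comes from track A (its 4th entry): 56.
Position 8 → track B, term 4 = 99.

56, 99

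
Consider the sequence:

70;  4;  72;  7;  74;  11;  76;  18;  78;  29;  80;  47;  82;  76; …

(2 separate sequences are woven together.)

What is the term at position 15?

Odd-indexed and even-indexed terms follow separate rules.
Subsequence A: 70, 72, 74, 76, 78, 80, 82 — arithmetic, step +2.
Subsequence B: 4, 7, 11, 18, 29, 47, 76 — a Fibonacci-like recurrence a_n = a_{n-1} + a_{n-2}.
Term 15 comes from subsequence A (its 8th entry): 84.

84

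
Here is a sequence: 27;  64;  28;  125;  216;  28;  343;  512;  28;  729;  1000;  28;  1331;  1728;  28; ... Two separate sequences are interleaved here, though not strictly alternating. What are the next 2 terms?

The slot pattern repeats as AAB (period 3), so there are 2 interleaved tracks.
Subsequence A: 27, 64, 125, 216, 343, 512, 729, 1000, 1331, 1728 (consecutive cubes n³ from n = 3).
Subsequence B: 28, 28, 28, 28, 28 (always 28).
Term 16 comes from subsequence A (its 11th entry): 2197.
Position 17 falls in subsequence A as its term 12, giving 2744.

2197, 2744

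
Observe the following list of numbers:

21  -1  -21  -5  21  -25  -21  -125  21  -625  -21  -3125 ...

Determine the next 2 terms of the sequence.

21, -15625

Taking every 2nd term gives 2 separate tracks.
Track A: 21, -21, 21, -21, 21, -21 (oscillating between 21 and -21).
Track B: -1, -5, -25, -125, -625, -3125 (multiplying by 5 each time).
Position 13 → track A, term 7 = 21.
Term 14 comes from track B (its 7th entry): -15625.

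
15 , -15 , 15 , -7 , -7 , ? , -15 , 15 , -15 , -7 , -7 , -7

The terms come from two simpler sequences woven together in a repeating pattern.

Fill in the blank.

-7

The slot pattern repeats as AAABBB (period 6), so there are 2 interleaved tracks.
Subsequence A: 15, -15, 15, -15, 15, -15 — alternating ±15.
Subsequence B: -7, -7, ?, -7, -7, -7 — always -7.
The gap is subsequence B's term 3; the rule gives -7.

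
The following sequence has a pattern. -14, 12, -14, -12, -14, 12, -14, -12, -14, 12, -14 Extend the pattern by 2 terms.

-12, -14

Odd-indexed and even-indexed terms follow separate rules.
Track A is -14, -14, -14, -14, -14, -14, which is constant -14.
Track B is 12, -12, 12, -12, 12, which is oscillating between 12 and -12.
The 12th slot belongs to track B; its 6th term is -12.
The 13th slot belongs to track A; its 7th term is -14.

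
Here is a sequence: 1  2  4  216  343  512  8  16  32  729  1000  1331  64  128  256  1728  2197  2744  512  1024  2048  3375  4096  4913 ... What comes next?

4096

Reading positions in blocks of 6 reveals the pattern AAABBB — 2 tracks woven together.
Track A: 1, 2, 4, 8, 16, 32, 64, 128, 256, 512, 1024, 2048. Powers of 2.
Track B: 216, 343, 512, 729, 1000, 1331, 1728, 2197, 2744, 3375, 4096, 4913. Perfect cubes starting at 6³.
The 25th slot belongs to track A; its 13th term is 4096.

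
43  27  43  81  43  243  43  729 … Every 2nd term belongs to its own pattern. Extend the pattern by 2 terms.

43, 2187

Odd-indexed and even-indexed terms follow separate rules.
Stream A: 43, 43, 43, 43. Constant 43.
Stream B: 27, 81, 243, 729. Successive powers of 3.
Position 9 falls in stream A as its term 5, giving 43.
Term 10 comes from stream B (its 5th entry): 2187.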